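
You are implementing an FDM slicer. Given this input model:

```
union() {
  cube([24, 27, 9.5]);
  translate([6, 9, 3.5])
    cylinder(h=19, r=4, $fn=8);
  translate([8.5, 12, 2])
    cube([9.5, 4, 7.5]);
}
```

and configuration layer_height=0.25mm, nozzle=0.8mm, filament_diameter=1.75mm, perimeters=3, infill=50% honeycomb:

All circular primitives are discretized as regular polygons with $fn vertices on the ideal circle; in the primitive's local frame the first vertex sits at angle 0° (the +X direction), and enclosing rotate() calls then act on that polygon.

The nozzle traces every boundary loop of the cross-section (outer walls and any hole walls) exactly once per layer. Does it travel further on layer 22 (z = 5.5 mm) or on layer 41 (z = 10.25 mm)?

Layer 22 (z = 5.5): the 24×27 cube contributes its full rectangle (perimeter 102.00 mm); the r=4 cylinder at (6, 9) contributes a regular 8-gon of circumradius 4 (perimeter = 2·8·4.000·sin(180°/8) = 24.49 mm); the 9.5×4 cube at (8.5, 12) contributes its full rectangle (perimeter 27.00 mm); Combining (union): the regions partially overlap (shared area 83.25 mm²), so the edge portions inside another operand are dropped and the merged outline is re-measured after clipping — boundary = 102.00 mm. So its perimeter = 102.00 mm. Layer 41 (z = 10.25): the cube does not reach this height (z outside [0, 9.5]); the r=4 cylinder at (6, 9) gives a regular 8-gon of circumradius 4 (constant along its height) (perimeter = 2·8·4.000·sin(180°/8) = 24.49 mm); the cube at (8.5, 12) is not intersected at this z (z outside [2, 9.5]); Combining (union): only the r=4 cylinder at (6, 9) is present, so the union is just that shape — boundary = 24.49 mm. So its perimeter = 24.49 mm. Layer 22 is larger (102.00 vs 24.49 mm).

layer 22 (z = 5.5 mm)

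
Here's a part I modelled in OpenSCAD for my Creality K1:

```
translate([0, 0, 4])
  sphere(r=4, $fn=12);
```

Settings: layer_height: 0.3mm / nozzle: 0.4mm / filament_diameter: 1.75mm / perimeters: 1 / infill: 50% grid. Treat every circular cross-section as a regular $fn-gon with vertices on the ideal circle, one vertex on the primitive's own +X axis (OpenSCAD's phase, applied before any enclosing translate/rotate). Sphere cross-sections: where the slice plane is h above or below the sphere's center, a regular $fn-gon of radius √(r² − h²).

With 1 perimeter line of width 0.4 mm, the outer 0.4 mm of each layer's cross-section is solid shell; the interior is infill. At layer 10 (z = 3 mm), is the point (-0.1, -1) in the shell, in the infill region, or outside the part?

infill

At z = 3 mm: the r=4 sphere slices to a regular 12-gon of circumradius 3.873 (√(r²−h²) with h=1 from center). Overall, the cross-section is a single solid region. The nearest boundary edge runs (-1.94, -3.35)→(-0.00, -3.87); distance from the point to it = 2.75 mm. The point is inside the cross-section and 2.75 mm from the nearest boundary — more than the 0.4 mm shell width (1 × 0.4), so it's in the infill interior.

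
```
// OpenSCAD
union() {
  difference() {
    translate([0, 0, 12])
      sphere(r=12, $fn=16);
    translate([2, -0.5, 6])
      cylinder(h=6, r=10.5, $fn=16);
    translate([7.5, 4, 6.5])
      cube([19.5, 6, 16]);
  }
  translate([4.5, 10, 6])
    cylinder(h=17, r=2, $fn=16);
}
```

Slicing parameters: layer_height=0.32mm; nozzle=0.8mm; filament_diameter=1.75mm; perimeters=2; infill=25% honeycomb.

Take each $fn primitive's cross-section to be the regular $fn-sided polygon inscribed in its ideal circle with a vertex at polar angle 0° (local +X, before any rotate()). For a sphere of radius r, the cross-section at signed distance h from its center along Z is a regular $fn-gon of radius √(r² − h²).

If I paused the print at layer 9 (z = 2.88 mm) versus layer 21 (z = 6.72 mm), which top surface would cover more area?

layer 9 (z = 2.88 mm)

Layer 9 (z = 2.88): the r=12 sphere contributes a regular 16-gon of circumradius √(12²−9.12²) = 7.799 (area = (16/2)·7.799²·sin(360°/16) = 186.22 mm²); the cylinder at (2, -0.5) does not reach this height (z outside [6, 12]); the cube at (7.5, 4) is absent (z outside [6.5, 22.5]); After the difference (first − rest): none of the subtracted shapes is present at this height, so the r=12 sphere is unchanged — area = 186.22 mm²; the cylinder at (4.5, 10) is not intersected at this z (z outside [6, 23]); Taking the union: only that combined region is present, so the union is just that shape — area = 186.22 mm². So its area = 186.22 mm². Layer 21 (z = 6.72): the r=12 sphere slices to a regular 16-gon of circumradius 10.776 (√(r²−h²) with h=5.28 from center) (area = (16/2)·10.776²·sin(360°/16) = 355.50 mm²); the cylinder at (2, -0.5): section is a regular 16-gon, circumradius r=10.5 (area = (16/2)·10.500²·sin(360°/16) = 337.53 mm²); the 19.5×6 cube at (7.5, 4) contributes its full rectangle (area 117.00 mm²); Taking the first minus the rest: starting from the r=12 sphere (355.50 mm²), the r=10.5 cylinder at (2, -0.5) partially overlaps it — only the 302.76 mm² overlap (of its 337.53 mm²) is removed, clipping the outline; the 19.5×6 cube at (7.5, 4) misses the remaining region (no effect) — area = 52.74 mm²; the cylinder at (4.5, 10): section is a regular 16-gon, circumradius r=2 (area = (16/2)·2.000²·sin(360°/16) = 12.25 mm²); Combining (union): the regions partially overlap — summed areas 64.98 mm² minus the doubly-counted overlap 0.76 mm² gives 64.23 mm² — area = 64.23 mm². So its area = 64.23 mm². Layer 9 is larger (186.22 vs 64.23 mm²).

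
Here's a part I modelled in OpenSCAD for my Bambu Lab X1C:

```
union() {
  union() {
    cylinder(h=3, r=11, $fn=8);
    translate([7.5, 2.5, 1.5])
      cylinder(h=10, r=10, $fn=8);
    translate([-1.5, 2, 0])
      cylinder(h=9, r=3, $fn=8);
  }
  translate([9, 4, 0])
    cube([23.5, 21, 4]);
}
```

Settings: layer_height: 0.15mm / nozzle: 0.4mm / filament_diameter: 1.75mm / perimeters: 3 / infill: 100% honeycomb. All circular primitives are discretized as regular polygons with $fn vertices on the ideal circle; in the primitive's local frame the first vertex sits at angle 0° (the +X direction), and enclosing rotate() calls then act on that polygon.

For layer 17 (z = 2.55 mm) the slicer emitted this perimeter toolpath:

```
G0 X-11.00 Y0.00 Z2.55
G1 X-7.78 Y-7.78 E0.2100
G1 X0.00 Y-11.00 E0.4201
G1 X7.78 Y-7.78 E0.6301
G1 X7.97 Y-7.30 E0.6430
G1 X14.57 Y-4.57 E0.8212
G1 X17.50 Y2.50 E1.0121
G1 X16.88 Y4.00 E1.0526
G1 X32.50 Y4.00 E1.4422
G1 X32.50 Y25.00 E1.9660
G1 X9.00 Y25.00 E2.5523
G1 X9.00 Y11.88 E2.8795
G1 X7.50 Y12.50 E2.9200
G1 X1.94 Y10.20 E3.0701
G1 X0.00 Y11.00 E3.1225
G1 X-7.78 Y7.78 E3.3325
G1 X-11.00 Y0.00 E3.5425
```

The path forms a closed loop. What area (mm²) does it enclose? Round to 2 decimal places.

Apply the shoelace formula to the sequence of (X, Y) vertices; enclosed area = 916.84 mm².

916.84 mm²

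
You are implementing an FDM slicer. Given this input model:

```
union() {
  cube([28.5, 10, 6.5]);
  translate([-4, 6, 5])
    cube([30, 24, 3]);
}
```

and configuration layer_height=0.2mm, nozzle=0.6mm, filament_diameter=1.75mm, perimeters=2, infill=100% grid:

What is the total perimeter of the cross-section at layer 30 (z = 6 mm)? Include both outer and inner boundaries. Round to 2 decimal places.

At z = 6 mm: the 28.5×10 cube contributes its full rectangle (perimeter 77.00 mm); the cube at (-4, 6) (footprint 30×24) is included at this height (perimeter 108.00 mm); Taking the union: the regions partially overlap (shared area 104.00 mm²), so the edge portions inside another operand are dropped and the merged outline is re-measured after clipping — boundary = 125.00 mm. Overall, the cross-section is a single solid region. Total boundary length (outer) = 125.00 mm.

125.00 mm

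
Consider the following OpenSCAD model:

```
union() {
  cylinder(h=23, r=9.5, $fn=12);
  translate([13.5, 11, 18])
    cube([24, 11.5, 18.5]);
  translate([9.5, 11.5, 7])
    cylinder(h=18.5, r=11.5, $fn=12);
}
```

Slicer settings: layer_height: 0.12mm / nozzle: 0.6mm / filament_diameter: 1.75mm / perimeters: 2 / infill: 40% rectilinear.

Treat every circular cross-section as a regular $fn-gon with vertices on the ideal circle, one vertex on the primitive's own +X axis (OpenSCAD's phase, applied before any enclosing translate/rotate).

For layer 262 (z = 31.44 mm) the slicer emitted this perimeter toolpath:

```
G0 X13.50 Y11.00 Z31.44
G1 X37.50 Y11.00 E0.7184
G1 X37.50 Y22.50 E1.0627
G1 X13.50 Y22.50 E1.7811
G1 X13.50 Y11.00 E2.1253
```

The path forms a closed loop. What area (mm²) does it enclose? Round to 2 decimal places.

Apply the shoelace formula to the sequence of (X, Y) vertices; enclosed area = 276.00 mm².

276.00 mm²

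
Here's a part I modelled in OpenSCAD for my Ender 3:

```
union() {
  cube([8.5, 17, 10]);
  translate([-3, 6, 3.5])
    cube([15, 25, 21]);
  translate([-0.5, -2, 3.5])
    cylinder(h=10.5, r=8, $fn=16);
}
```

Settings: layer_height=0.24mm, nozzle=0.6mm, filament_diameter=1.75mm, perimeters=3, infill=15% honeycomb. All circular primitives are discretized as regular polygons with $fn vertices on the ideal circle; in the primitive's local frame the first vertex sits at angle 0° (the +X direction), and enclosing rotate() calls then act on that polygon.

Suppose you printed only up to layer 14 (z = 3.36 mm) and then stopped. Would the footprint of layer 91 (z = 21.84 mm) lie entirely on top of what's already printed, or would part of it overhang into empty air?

Compare the two slices. At z = 3.36: the 8.5×17 cube contributes its full rectangle (area 144.50 mm²); the cube at (-3, 6) is absent (z outside [3.5, 24.5]); the cylinder at (-0.5, -2) does not reach this height (z outside [3.5, 14]); Taking the union: only the 8.5×17 cube is present, so the union is just that shape — area = 144.50 mm². At z = 21.84: the cube is absent (z outside [0, 10]); the cube at (-3, 6) (footprint 15×25) is included at this height (area 375.00 mm²); the cylinder at (-0.5, -2) is absent (z outside [3.5, 14]); Combining (union): only the 15×25 cube at (-3, 6) is present, so the union is just that shape — area = 375.00 mm². Checking containment: at z = 21.84 the cross-section extends beyond the z = 3.36 cross-section by about 281.50 mm².

part overhangs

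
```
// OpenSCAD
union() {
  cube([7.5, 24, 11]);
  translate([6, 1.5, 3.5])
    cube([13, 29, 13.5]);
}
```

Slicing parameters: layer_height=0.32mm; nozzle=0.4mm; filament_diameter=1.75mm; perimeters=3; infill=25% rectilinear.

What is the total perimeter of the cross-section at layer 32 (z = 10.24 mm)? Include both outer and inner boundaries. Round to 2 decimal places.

99.00 mm

At z = 10.24 mm: the 7.5×24 cube contributes its full rectangle (perimeter 63.00 mm); the cube at (6, 1.5) (footprint 13×29) is included at this height (perimeter 84.00 mm); Taking the union: the regions partially overlap (shared area 33.75 mm²), so the edge portions inside another operand are dropped and the merged outline is re-measured after clipping — boundary = 99.00 mm. Overall, the cross-section is a single solid region. Total boundary length (outer) = 99.00 mm.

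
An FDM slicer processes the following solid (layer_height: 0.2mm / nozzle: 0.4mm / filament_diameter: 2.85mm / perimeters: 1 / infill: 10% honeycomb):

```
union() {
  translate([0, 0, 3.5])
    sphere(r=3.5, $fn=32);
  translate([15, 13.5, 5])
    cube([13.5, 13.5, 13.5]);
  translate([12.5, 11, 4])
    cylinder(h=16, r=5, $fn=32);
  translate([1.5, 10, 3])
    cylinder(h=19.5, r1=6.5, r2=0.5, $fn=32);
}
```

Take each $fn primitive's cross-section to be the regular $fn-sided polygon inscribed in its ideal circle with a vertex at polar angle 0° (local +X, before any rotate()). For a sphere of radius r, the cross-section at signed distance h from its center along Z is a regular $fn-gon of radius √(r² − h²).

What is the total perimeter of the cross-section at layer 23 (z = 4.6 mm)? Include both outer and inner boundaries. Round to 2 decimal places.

At z = 4.6 mm: the sphere: section is a regular 32-gon, circumradius = √(r²−h²) = √(3.5²−1.1²) = 3.323 (perimeter = 2·32·3.323·sin(180°/32) = 20.84 mm); the cube at (15, 13.5) is absent (z outside [5, 18.5]); the r=5 cylinder at (12.5, 11) contributes a regular 32-gon of circumradius 5 (perimeter = 2·32·5.000·sin(180°/32) = 31.37 mm); the cone at (1.5, 10): at t=0.082 of its height the radius interpolates to r₁+(r₂−r₁)t = 6.008, giving a regular 32-gon of that circumradius (perimeter = 2·32·6.008·sin(180°/32) = 37.69 mm); Taking the union: the 3 present regions are separate (no shared area or edge), so areas and boundary lengths simply add and each stays a separate island — boundary = 89.90 mm. Overall, the cross-section has 3 separate islands. Total boundary length (outer) = 89.90 mm.

89.90 mm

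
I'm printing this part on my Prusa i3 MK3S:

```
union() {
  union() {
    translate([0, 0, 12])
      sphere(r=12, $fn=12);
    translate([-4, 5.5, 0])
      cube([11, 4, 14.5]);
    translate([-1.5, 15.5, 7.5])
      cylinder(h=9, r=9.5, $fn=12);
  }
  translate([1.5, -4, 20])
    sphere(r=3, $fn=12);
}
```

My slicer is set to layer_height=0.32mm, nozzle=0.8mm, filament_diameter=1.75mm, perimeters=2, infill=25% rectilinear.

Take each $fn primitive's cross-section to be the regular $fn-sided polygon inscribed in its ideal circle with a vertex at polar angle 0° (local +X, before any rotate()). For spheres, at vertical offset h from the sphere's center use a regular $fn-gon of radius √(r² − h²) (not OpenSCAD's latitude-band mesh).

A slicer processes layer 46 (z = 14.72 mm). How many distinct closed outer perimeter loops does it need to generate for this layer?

At z = 14.72 mm: the r=12 sphere slices to a regular 12-gon of circumradius 11.688 (√(r²−h²) with h=2.72 from center); the cube at (-4, 5.5) does not reach this height (z outside [0, 14.5]); the r=9.5 cylinder at (-1.5, 15.5) gives a regular 12-gon of circumradius 9.5 (constant along its height); Combining (union): the regions partially overlap (shared area 47.71 mm²), so overlapping operands fuse into one piece — 1 connected region; the sphere at (1.5, -4) does not reach this height (|z−center|=5.280 > r=3); Combining (union): only that combined region is present, so the union is just that shape — 1 connected region. The result has 1 disconnected region.

1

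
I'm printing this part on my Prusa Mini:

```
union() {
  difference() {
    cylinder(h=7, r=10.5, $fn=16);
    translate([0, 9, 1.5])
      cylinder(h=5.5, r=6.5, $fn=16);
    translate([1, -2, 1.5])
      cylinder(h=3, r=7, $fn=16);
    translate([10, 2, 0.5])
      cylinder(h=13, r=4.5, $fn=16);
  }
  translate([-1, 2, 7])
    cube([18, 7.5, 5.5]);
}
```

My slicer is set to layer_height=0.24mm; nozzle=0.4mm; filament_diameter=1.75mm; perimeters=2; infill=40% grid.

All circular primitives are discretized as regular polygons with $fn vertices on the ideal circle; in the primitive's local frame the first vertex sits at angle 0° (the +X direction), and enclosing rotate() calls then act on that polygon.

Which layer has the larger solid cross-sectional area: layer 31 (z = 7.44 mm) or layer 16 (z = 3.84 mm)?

Layer 31 (z = 7.44): the cylinder does not reach this height (z outside [0, 7]); the cylinder at (0, 9) is not intersected at this z (z outside [1.5, 7]); the cylinder at (1, -2) does not reach this height (z outside [1.5, 4.5]); the r=4.5 cylinder at (10, 2) contributes a regular 16-gon of circumradius 4.5 (area = (16/2)·4.500²·sin(360°/16) = 61.99 mm²); Subtracting the remaining from the first: the first operand is absent here, so nothing remains; the 18×7.5 cube at (-1, 2) contributes its full rectangle (area 135.00 mm²); Merging all regions: only the 18×7.5 cube at (-1, 2) is present, so the union is just that shape — area = 135.00 mm². So its area = 135.00 mm². Layer 16 (z = 3.84): the cylinder: section is a regular 16-gon, circumradius r=10.5 (area = (16/2)·10.500²·sin(360°/16) = 337.53 mm²); the r=6.5 cylinder at (0, 9) gives a regular 16-gon of circumradius 6.5 (constant along its height) (area = (16/2)·6.500²·sin(360°/16) = 129.35 mm²); the r=7 cylinder at (1, -2) contributes a regular 16-gon of circumradius 7 (area = (16/2)·7.000²·sin(360°/16) = 150.01 mm²); the r=4.5 cylinder at (10, 2) contributes a regular 16-gon of circumradius 4.5 (area = (16/2)·4.500²·sin(360°/16) = 61.99 mm²); After the difference (first − rest): starting from the r=10.5 cylinder (337.53 mm²), the r=6.5 cylinder at (0, 9) partially overlaps it — only the 73.04 mm² overlap (of its 129.35 mm²) is removed, clipping the outline; the r=7 cylinder at (1, -2) partially overlaps it — only the 138.47 mm² overlap (of its 150.01 mm²) is removed, clipping the outline; the r=4.5 cylinder at (10, 2) partially overlaps it — only the 23.99 mm² overlap (of its 61.99 mm²) is removed, clipping the outline — area = 102.02 mm²; the cube at (-1, 2) is absent (z outside [7, 12.5]); Combining (union): only the result so far is present, so the union is just that shape — area = 102.02 mm². So its area = 102.02 mm². Layer 31 is larger (135.00 vs 102.02 mm²).

layer 31 (z = 7.44 mm)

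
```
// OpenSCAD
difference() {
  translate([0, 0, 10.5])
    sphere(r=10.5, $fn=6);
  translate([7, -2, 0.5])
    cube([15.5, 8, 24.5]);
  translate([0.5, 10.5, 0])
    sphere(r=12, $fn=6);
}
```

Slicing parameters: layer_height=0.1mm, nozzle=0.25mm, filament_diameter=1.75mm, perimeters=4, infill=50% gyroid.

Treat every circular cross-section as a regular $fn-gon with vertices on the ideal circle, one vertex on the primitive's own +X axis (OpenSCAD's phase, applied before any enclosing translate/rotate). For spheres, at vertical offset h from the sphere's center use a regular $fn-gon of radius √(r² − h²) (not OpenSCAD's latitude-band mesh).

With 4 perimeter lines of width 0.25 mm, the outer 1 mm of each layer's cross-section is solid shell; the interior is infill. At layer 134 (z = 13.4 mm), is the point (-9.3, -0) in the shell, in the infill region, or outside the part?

At z = 13.4 mm: the r=10.5 sphere contributes a regular 6-gon of circumradius √(10.5²−2.9²) = 10.092; the cube at (7, -2) is present — its section is the full 15.5×8 rectangle; the sphere at (0.5, 10.5) is absent (|z−center|=13.400 > r=12); Subtracting the remaining from the first: starting from the r=10.5 sphere, the 15.5×8 cube at (7, -2) partially overlaps it — only the 13.31 mm² overlap (of its 124.00 mm²) is removed, clipping the outline — 1 connected region. Overall, the cross-section is a single solid region. The nearest boundary edge runs (-5.05, -8.74)→(-10.09, 0.00); distance from the point to it = 0.69 mm. The point is inside the cross-section, 0.69 mm from the nearest boundary — within the 1 mm shell band (4 × 0.25).

shell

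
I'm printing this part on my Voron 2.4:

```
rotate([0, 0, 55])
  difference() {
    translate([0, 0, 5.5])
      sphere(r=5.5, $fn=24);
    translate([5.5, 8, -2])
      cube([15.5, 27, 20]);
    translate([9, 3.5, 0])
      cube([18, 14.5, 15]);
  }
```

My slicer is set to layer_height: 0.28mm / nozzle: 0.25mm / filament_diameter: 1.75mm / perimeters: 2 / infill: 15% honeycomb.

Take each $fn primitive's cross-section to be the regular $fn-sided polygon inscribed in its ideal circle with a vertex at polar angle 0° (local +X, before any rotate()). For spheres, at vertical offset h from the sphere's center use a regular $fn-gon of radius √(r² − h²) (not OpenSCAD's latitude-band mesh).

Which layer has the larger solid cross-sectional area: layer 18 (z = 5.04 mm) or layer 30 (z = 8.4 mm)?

layer 18 (z = 5.04 mm)

Layer 18 (z = 5.04): the r=5.5 sphere slices to a regular 24-gon of circumradius 5.481 (√(r²−h²) with h=0.46 from center) (area = (24/2)·5.481²·sin(360°/24) = 93.29 mm²); the 15.5×27 cube at (5.5, 8) contributes its full rectangle (area 418.50 mm²); the cube at (9, 3.5) is present — its section is the full 18×14.5 rectangle (area 261.00 mm²); After the difference (first − rest): starting from the r=5.5 sphere (93.29 mm²), the 15.5×27 cube at (5.5, 8) misses the remaining region (no effect); the 18×14.5 cube at (9, 3.5) misses the remaining region (no effect) — area = 93.29 mm²; (whole slice rotated 55° about Z — lengths, areas and connectivity unchanged). So its area = 93.29 mm². Layer 30 (z = 8.4): the r=5.5 sphere slices to a regular 24-gon of circumradius 4.673 (√(r²−h²) with h=2.9 from center) (area = (24/2)·4.673²·sin(360°/24) = 67.83 mm²); the cube at (5.5, 8) (footprint 15.5×27) is included at this height (area 418.50 mm²); the cube at (9, 3.5) (footprint 18×14.5) is included at this height (area 261.00 mm²); Taking the first minus the rest: starting from the r=5.5 sphere (67.83 mm²), the 15.5×27 cube at (5.5, 8) misses the remaining region (no effect); the 18×14.5 cube at (9, 3.5) misses the remaining region (no effect) — area = 67.83 mm²; (whole slice rotated 55° about Z — lengths, areas and connectivity unchanged). So its area = 67.83 mm². Layer 18 is larger (93.29 vs 67.83 mm²).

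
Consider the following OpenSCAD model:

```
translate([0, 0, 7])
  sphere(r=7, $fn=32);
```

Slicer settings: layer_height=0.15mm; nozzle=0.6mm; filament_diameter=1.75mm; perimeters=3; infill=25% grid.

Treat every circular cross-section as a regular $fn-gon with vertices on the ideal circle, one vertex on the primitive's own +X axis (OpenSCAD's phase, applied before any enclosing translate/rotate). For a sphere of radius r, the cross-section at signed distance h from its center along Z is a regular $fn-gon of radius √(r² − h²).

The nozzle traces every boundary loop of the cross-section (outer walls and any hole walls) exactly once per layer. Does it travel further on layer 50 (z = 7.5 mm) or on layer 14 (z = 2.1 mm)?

Layer 50 (z = 7.5): the r=7 sphere contributes a regular 32-gon of circumradius √(7²−0.5²) = 6.982 (perimeter = 2·32·6.982·sin(180°/32) = 43.80 mm). So its perimeter = 43.80 mm. Layer 14 (z = 2.1): the r=7 sphere slices to a regular 32-gon of circumradius 4.999 (√(r²−h²) with h=4.9 from center) (perimeter = 2·32·4.999·sin(180°/32) = 31.36 mm). So its perimeter = 31.36 mm. Layer 50 is larger (43.80 vs 31.36 mm).

layer 50 (z = 7.5 mm)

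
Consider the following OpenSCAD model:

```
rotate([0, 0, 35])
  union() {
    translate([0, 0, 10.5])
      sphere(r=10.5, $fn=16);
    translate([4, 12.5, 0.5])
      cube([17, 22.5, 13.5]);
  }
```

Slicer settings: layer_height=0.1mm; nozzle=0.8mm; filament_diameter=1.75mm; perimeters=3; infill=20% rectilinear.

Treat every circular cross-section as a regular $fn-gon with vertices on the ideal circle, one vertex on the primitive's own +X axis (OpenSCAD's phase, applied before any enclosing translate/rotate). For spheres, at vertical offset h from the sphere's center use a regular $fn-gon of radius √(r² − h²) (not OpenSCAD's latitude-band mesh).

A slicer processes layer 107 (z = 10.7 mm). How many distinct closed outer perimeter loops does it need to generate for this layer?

At z = 10.7 mm: the r=10.5 sphere contributes a regular 16-gon of circumradius √(10.5²−0.2²) = 10.498; the cube at (4, 12.5) (footprint 17×22.5) is included at this height; Taking the union: the 2 present regions are separate (no shared area or edge), so areas and boundary lengths simply add and each stays a separate island — 2 connected regions; (rotated 35° about Z; rotation is an isometry so areas/perimeters/island counts are preserved). The result has 2 disconnected regions.

2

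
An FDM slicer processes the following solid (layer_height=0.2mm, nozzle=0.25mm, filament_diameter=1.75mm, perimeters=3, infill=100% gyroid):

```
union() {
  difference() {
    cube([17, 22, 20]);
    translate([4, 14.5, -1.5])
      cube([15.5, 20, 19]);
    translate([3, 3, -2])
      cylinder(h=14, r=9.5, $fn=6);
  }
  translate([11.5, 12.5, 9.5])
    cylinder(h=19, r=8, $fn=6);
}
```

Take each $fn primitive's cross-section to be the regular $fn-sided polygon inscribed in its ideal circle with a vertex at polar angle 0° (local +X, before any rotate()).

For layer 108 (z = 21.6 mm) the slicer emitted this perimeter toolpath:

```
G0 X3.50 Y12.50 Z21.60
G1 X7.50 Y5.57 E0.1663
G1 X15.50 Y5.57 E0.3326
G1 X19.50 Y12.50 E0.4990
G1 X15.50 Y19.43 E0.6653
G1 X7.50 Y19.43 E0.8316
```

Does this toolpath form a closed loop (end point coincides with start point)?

no

Start point (G0): (3.50, 12.50). End point (last G1): the path does not return to the start — open.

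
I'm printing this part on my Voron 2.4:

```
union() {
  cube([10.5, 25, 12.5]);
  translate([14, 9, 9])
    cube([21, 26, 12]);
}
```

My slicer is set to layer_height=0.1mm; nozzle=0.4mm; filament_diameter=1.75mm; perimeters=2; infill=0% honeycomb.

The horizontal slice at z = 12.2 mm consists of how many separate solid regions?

2

At z = 12.2 mm: the cube (footprint 10.5×25) is included at this height; the cube at (14, 9) is present — its section is the full 21×26 rectangle; Combining (union): the 2 present regions are separate (no shared area or edge), so areas and boundary lengths simply add and each stays a separate island — 2 connected regions. The result has 2 disconnected regions.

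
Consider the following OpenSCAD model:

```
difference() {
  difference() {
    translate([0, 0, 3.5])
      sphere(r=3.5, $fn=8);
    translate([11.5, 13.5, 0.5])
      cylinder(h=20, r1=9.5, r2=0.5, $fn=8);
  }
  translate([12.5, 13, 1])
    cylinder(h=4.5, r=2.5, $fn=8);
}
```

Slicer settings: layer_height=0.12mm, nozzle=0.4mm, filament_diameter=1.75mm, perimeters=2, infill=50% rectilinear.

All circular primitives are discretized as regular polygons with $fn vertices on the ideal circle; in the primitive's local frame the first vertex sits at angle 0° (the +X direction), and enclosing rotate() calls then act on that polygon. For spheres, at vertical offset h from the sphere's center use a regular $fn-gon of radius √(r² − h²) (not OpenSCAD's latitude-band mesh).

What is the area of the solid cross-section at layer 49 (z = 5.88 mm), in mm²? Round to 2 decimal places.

At z = 5.88 mm: the r=3.5 sphere contributes a regular 8-gon of circumradius √(3.5²−2.38²) = 2.566 (area = (8/2)·2.566²·sin(360°/8) = 18.63 mm²); the cone at (11.5, 13.5) (r1=9.5→r2=0.5) has section circumradius 7.079 here — a regular 8-gon (area = (8/2)·7.079²·sin(360°/8) = 141.74 mm²); After the difference (first − rest): starting from the r=3.5 sphere (18.63 mm²), the cone at (11.5, 13.5) misses the remaining region (no effect) — area = 18.63 mm²; the cylinder at (12.5, 13) does not reach this height (z outside [1, 5.5]); Taking the first minus the rest: none of the subtracted shapes is present at this height, so that combined region is unchanged — area = 18.63 mm². Overall, the cross-section is a single solid region. Net area = 18.63 mm².

18.63 mm²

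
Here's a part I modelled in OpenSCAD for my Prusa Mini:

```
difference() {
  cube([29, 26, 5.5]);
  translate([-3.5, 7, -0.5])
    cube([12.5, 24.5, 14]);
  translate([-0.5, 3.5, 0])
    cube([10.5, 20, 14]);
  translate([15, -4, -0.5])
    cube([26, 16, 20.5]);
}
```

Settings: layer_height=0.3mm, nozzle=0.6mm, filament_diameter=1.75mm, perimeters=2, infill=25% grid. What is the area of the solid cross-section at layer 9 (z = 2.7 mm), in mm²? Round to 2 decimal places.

363.50 mm²

At z = 2.7 mm: the cube (footprint 29×26) is included at this height (area 754.00 mm²); the cube at (-3.5, 7) (footprint 12.5×24.5) is included at this height (area 306.25 mm²); the cube at (-0.5, 3.5) is present — its section is the full 10.5×20 rectangle (area 210.00 mm²); the cube at (15, -4) is present — its section is the full 26×16 rectangle (area 416.00 mm²); After the difference (first − rest): starting from the 29×26 cube (754.00 mm²), the 12.5×24.5 cube at (-3.5, 7) partially overlaps it — only the 171.00 mm² overlap (of its 306.25 mm²) is removed, clipping the outline; the 10.5×20 cube at (-0.5, 3.5) partially overlaps it — only the 51.50 mm² overlap (of its 210.00 mm²) is removed, clipping the outline; the 26×16 cube at (15, -4) partially overlaps it — only the 168.00 mm² overlap (of its 416.00 mm²) is removed, clipping the outline — area = 363.50 mm². Overall, the cross-section is a single solid region. Net area = 363.50 mm².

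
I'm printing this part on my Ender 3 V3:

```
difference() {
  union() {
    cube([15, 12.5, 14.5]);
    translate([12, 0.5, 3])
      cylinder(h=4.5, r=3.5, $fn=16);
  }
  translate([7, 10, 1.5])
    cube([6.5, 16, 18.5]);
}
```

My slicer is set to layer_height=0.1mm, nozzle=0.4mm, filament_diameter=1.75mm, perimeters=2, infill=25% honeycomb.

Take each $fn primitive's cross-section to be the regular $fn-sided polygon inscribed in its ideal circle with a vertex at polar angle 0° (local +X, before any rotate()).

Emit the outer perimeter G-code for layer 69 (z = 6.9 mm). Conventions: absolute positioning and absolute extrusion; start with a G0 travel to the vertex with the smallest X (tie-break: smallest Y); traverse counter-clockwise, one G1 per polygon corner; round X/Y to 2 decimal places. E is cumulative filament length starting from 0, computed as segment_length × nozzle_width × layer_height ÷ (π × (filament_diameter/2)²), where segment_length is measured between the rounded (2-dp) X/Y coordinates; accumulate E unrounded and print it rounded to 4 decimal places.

G0 X0.00 Y0.00 Z6.90
G1 X8.60 Y0.00 E0.1430
G1 X8.77 Y-0.84 E0.1573
G1 X9.53 Y-1.97 E0.1799
G1 X10.66 Y-2.73 E0.2026
G1 X12.00 Y-3.00 E0.2253
G1 X13.34 Y-2.73 E0.2480
G1 X14.47 Y-1.97 E0.2707
G1 X15.23 Y-0.84 E0.2933
G1 X15.50 Y0.50 E0.3161
G1 X15.23 Y1.84 E0.3388
G1 X15.00 Y2.19 E0.3458
G1 X15.00 Y12.50 E0.5172
G1 X13.50 Y12.50 E0.5422
G1 X13.50 Y10.00 E0.5837
G1 X7.00 Y10.00 E0.6918
G1 X7.00 Y12.50 E0.7334
G1 X0.00 Y12.50 E0.8498
G1 X0.00 Y0.00 E1.0577

At z = 6.9 mm: the 15×12.5 cube contributes its full rectangle; the cylinder at (12, 0.5): section is a regular 16-gon, circumradius r=3.5; Combining (union): the regions partially overlap (shared area 21.44 mm²), so overlapping operands fuse into one piece — 1 connected region; the 6.5×16 cube at (7, 10) contributes its full rectangle; After the difference (first − rest): starting from the result so far, the 6.5×16 cube at (7, 10) partially overlaps it — only the 16.25 mm² overlap (of its 104.00 mm²) is removed, clipping the outline — 1 connected region. The outline is a single polygon with 18 vertices. Extrusion per mm of travel: 0.4 × 0.1 / (π × 0.875²) = 0.016630. Accumulating E over each segment gives final E = 1.0577.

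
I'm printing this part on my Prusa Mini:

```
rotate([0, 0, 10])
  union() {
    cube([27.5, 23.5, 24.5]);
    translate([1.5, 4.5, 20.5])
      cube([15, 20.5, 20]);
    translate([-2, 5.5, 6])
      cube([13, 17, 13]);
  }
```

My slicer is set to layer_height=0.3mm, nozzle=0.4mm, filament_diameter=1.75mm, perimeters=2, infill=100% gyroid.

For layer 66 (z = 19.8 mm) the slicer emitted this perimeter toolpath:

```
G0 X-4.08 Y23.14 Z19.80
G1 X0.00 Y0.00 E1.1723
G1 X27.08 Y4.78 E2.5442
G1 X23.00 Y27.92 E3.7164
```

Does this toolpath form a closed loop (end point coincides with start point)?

Start point (G0): (-4.08, 23.14). End point (last G1): the path does not return to the start — open.

no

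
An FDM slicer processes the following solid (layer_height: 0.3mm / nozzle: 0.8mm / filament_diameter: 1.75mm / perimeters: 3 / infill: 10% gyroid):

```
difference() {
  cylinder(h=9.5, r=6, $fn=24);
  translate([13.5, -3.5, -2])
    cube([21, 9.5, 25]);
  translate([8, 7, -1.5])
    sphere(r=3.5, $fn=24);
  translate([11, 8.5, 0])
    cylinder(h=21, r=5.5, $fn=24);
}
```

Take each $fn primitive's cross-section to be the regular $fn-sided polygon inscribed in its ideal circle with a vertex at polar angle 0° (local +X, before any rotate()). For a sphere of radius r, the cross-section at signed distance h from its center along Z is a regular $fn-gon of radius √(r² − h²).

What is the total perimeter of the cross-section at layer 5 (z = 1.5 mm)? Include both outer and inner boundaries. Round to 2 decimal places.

37.59 mm

At z = 1.5 mm: the r=6 cylinder gives a regular 24-gon of circumradius 6 (constant along its height) (perimeter = 2·24·6.000·sin(180°/24) = 37.59 mm); the cube at (13.5, -3.5) is present — its section is the full 21×9.5 rectangle (perimeter 61.00 mm); the r=3.5 sphere at (8, 7) slices to a regular 24-gon of circumradius 1.803 (√(r²−h²) with h=3 from center) (perimeter = 2·24·1.803·sin(180°/24) = 11.29 mm); the r=5.5 cylinder at (11, 8.5) contributes a regular 24-gon of circumradius 5.5 (perimeter = 2·24·5.500·sin(180°/24) = 34.46 mm); Taking the first minus the rest: starting from the r=6 cylinder, the 21×9.5 cube at (13.5, -3.5) misses the remaining region (no effect); the r=3.5 sphere at (8, 7) misses the remaining region (no effect); the r=5.5 cylinder at (11, 8.5) misses the remaining region (no effect) — boundary = 37.59 mm. Overall, the cross-section is a single solid region. Total boundary length (outer) = 37.59 mm.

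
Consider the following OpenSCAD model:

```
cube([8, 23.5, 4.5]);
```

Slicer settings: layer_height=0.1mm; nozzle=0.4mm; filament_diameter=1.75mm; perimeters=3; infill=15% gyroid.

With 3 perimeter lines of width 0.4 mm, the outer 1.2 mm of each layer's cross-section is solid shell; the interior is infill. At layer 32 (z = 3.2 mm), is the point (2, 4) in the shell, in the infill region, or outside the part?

At z = 3.2 mm: the cube (footprint 8×23.5) is included at this height. Overall, the cross-section is a single solid region. The nearest boundary edge runs (0.00, 23.50)→(0.00, 0.00); distance from the point to it = 2.00 mm. The point is inside the cross-section and 2.00 mm from the nearest boundary — more than the 1.2 mm shell width (3 × 0.4), so it's in the infill interior.

infill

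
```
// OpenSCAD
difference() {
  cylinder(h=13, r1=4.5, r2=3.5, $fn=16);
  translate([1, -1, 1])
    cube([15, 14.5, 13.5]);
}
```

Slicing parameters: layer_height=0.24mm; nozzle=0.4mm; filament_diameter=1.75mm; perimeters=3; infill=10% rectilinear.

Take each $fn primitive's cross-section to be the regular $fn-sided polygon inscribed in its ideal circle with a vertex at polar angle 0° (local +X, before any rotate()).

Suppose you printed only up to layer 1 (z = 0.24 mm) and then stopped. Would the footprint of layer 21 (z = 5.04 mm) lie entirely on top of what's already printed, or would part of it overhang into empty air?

Compare the two slices. At z = 0.24: the cone: at t=0.018 of its height the radius interpolates to r₁+(r₂−r₁)t = 4.482, giving a regular 16-gon of that circumradius (area = (16/2)·4.482²·sin(360°/16) = 61.49 mm²); the cube at (1, -1) does not reach this height (z outside [1, 14.5]); Subtracting the remaining from the first: none of the subtracted shapes is present at this height, so the cone is unchanged — area = 61.49 mm². At z = 5.04: the cone: at t=0.388 of its height the radius interpolates to r₁+(r₂−r₁)t = 4.112, giving a regular 16-gon of that circumradius (area = (16/2)·4.112²·sin(360°/16) = 51.77 mm²); the cube at (1, -1) (footprint 15×14.5) is included at this height (area 217.50 mm²); Subtracting the remaining from the first: starting from the cone (51.77 mm²), the 15×14.5 cube at (1, -1) partially overlaps it — only the 11.94 mm² overlap (of its 217.50 mm²) is removed, clipping the outline — area = 39.83 mm². Checking containment: the cross-section at z = 5.04 is a subset of the cross-section at z = 0.24.

entirely on top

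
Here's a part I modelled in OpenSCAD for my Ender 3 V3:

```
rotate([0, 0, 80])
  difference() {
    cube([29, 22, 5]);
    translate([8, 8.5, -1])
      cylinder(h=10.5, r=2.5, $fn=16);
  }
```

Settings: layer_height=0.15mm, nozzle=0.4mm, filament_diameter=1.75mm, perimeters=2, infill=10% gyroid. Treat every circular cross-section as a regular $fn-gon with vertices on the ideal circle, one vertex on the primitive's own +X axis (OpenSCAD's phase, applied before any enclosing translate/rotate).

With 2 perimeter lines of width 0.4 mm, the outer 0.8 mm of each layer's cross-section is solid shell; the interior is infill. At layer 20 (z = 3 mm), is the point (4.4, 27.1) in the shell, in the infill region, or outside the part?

shell

At z = 3 mm: the 29×22 cube contributes its full rectangle; the r=2.5 cylinder at (8, 8.5) gives a regular 16-gon of circumradius 2.5 (constant along its height); After the difference (first − rest): starting from the 29×22 cube, the r=2.5 cylinder at (8, 8.5) lies wholly inside it (removes its full 19.13 mm² and its 15.61 mm outline becomes a hole wall) — 1 connected region with 1 hole; (whole slice rotated 80° about Z — lengths, areas and connectivity unchanged). Overall, the cross-section is one region with 1 hole. Undo the 80° rotation: the query point maps to (27.452, 0.373) in the un-rotated model frame. The nearest boundary edge runs (29.00, 0.00)→(0.00, 0.00); distance from the point to it = 0.37 mm. The point is inside the cross-section, 0.37 mm from the nearest boundary — within the 0.8 mm shell band (2 × 0.4).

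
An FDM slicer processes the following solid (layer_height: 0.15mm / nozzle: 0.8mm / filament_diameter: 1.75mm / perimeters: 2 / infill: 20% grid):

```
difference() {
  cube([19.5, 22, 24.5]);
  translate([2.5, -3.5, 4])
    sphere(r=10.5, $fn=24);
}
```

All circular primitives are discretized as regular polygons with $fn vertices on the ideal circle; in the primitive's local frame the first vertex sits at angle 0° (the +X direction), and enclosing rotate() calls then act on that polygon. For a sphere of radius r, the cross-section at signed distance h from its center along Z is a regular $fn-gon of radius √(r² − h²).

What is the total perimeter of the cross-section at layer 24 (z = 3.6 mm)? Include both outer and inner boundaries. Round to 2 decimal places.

79.39 mm

At z = 3.6 mm: the cube (footprint 19.5×22) is included at this height (perimeter 83.00 mm); the r=10.5 sphere at (2.5, -3.5) contributes a regular 24-gon of circumradius √(10.5²−0.4²) = 10.492 (perimeter = 2·24·10.492·sin(180°/24) = 65.74 mm); After the difference (first − rest): starting from the 19.5×22 cube, the r=10.5 sphere at (2.5, -3.5) partially overlaps it — only the 66.72 mm² overlap (of its 341.92 mm²) is removed, clipping the outline — boundary = 79.39 mm. Overall, the cross-section is a single solid region. Total boundary length (outer) = 79.39 mm.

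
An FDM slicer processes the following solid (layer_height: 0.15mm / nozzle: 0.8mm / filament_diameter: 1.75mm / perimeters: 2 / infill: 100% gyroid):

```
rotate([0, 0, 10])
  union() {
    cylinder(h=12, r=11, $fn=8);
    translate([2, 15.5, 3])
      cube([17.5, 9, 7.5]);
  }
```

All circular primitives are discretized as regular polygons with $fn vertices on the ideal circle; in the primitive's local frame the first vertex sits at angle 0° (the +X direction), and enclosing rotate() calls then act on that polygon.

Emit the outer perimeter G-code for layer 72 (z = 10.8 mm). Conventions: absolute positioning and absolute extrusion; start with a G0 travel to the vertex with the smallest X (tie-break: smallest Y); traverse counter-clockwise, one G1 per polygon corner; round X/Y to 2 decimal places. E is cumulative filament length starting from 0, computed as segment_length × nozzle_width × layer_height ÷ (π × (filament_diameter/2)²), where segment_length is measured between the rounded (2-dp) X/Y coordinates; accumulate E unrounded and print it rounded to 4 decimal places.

G0 X-10.83 Y-1.91 Z10.80
G1 X-6.31 Y-9.01 E0.4199
G1 X1.91 Y-10.83 E0.8399
G1 X9.01 Y-6.31 E1.2598
G1 X10.83 Y1.91 E1.6799
G1 X6.31 Y9.01 E2.0998
G1 X-1.91 Y10.83 E2.5198
G1 X-9.01 Y6.31 E2.9397
G1 X-10.83 Y-1.91 E3.3598

At z = 10.8 mm: the r=11 cylinder gives a regular 8-gon of circumradius 11 (constant along its height); the cube at (2, 15.5) is absent (z outside [3, 10.5]); Merging all regions: only the r=11 cylinder is present, so the union is just that shape — 1 connected region; (whole slice rotated 10° about Z — lengths, areas and connectivity unchanged). The outline is a single polygon with 8 vertices. Extrusion per mm of travel: 0.8 × 0.15 / (π × 0.875²) = 0.049890. Accumulating E over each segment gives final E = 3.3598.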